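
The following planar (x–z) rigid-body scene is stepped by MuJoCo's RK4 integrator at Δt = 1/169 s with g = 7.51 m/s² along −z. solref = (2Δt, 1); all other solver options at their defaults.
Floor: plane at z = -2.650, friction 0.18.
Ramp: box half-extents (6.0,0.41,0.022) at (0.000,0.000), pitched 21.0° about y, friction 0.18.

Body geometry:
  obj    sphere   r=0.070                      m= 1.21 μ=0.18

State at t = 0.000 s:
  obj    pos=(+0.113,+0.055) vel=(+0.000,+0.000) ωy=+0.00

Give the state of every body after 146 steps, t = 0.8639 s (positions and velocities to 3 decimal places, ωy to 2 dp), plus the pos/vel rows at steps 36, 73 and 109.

State at t = 0.8639 s:
  obj    pos=(+0.783,-0.202) vel=(+1.551,-0.595) ωy=+23.72

Key-timestep trajectory:
   step    t(s)  obj.x    obj.z    obj.vx   obj.vz 
     36  0.2130   +0.154  +0.040  +0.382  -0.147
     73  0.4320   +0.281  -0.009  +0.775  -0.298
    109  0.6450   +0.486  -0.088  +1.158  -0.444


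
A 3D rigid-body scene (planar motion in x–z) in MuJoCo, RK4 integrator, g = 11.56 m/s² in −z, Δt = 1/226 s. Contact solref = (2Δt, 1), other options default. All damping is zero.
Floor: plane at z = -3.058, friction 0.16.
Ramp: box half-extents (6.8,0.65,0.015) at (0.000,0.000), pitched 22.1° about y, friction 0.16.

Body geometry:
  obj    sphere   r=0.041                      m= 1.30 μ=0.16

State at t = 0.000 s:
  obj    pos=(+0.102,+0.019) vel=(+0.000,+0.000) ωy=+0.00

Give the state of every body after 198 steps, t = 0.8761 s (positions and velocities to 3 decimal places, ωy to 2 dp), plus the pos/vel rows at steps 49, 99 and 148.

State at t = 0.8761 s:
  obj    pos=(+1.207,-0.430) vel=(+2.522,-1.024) ωy=+66.37

Key-timestep trajectory:
   step    t(s)  obj.x    obj.z    obj.vx   obj.vz 
     49  0.2168   +0.170  -0.008  +0.624  -0.254
     99  0.4381   +0.378  -0.093  +1.261  -0.512
    148  0.6549   +0.719  -0.232  +1.885  -0.765


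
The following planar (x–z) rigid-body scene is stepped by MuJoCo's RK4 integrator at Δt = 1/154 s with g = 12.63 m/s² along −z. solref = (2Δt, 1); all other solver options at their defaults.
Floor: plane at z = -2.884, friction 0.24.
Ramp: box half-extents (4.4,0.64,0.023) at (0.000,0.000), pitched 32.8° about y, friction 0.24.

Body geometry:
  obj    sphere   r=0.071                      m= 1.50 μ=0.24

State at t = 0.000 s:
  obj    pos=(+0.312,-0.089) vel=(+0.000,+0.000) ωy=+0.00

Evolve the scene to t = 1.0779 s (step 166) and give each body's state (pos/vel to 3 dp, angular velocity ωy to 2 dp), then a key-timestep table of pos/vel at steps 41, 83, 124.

State at t = 1.0779 s:
  obj    pos=(+2.699,-1.628) vel=(+4.428,-2.854) ωy=+74.17

Key-timestep trajectory:
   step    t(s)  obj.x    obj.z    obj.vx   obj.vz 
     41  0.2662   +0.458  -0.183  +1.094  -0.705
     83  0.5390   +0.909  -0.474  +2.214  -1.427
    124  0.8052   +1.644  -0.948  +3.308  -2.132


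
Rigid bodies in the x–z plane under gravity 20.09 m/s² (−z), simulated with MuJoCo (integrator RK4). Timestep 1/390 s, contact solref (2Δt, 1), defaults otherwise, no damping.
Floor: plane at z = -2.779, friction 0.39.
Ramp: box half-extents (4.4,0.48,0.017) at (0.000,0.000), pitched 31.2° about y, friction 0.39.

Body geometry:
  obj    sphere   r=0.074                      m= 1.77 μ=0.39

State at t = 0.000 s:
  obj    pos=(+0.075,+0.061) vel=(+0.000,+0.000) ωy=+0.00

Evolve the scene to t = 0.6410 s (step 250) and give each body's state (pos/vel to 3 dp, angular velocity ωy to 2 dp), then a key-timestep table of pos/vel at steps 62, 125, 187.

State at t = 0.6410 s:
  obj    pos=(+1.382,-0.730) vel=(+4.076,-2.469) ωy=+64.39

Key-timestep trajectory:
   step    t(s)  obj.x    obj.z    obj.vx   obj.vz 
     62  0.1590   +0.155  +0.012  +1.011  -0.612
    125  0.3205   +0.402  -0.137  +2.038  -1.234
    187  0.4795   +0.806  -0.382  +3.049  -1.847


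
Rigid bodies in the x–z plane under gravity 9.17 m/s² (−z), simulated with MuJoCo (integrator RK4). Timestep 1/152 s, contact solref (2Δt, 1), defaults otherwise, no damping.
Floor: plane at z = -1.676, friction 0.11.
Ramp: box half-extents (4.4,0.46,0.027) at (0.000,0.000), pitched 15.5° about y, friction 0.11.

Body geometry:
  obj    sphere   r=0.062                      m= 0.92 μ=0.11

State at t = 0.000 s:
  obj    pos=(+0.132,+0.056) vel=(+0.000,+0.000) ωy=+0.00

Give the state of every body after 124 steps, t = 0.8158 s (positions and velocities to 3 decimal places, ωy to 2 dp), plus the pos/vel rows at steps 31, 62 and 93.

State at t = 0.8158 s:
  obj    pos=(+0.693,-0.100) vel=(+1.376,-0.382) ωy=+23.02

Key-timestep trajectory:
   step    t(s)  obj.x    obj.z    obj.vx   obj.vz 
     31  0.2039   +0.167  +0.046  +0.344  -0.095
     62  0.4079   +0.272  +0.017  +0.688  -0.191
     93  0.6118   +0.448  -0.032  +1.032  -0.286


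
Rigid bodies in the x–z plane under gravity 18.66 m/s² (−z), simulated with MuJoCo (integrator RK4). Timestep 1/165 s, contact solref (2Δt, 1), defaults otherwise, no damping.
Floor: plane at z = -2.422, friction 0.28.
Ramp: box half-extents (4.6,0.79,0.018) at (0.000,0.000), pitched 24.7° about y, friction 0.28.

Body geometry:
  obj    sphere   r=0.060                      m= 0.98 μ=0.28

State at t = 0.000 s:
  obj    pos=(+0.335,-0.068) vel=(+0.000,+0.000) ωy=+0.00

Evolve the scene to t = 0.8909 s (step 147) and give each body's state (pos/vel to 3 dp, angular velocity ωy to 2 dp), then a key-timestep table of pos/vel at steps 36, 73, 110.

State at t = 0.8909 s:
  obj    pos=(+2.343,-0.992) vel=(+4.508,-2.073) ωy=+82.68

Key-timestep trajectory:
   step    t(s)  obj.x    obj.z    obj.vx   obj.vz 
     36  0.2182   +0.455  -0.124  +1.104  -0.508
     73  0.4424   +0.830  -0.296  +2.239  -1.030
    110  0.6667   +1.460  -0.585  +3.373  -1.552


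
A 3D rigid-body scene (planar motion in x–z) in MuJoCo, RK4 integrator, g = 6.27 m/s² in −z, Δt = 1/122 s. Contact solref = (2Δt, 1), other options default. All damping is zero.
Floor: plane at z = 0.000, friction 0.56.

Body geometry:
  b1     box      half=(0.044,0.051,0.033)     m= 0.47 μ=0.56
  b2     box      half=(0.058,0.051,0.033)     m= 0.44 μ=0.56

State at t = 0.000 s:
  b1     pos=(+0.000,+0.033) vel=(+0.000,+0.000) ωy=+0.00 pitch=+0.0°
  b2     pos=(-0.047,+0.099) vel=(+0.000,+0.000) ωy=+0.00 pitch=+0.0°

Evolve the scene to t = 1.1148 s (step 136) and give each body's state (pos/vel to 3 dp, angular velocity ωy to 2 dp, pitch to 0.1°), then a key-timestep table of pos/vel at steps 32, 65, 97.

State at t = 1.1148 s:
  b1     pos=(+0.000,+0.033) vel=(+0.000,+0.000) ωy=+0.00 pitch=+0.0°
  b2     pos=(-0.193,+0.033) vel=(+0.000,+0.000) ωy=+0.00 pitch=+180.0°

Key-timestep trajectory:
   step    t(s)  b1.x    b1.z    b1.vx   b1.vz   b2.x    b2.z    b2.vx   b2.vz 
     32  0.2623   +0.000  +0.033  +0.000  +0.000   -0.059  +0.095  -0.125  -0.060
     65  0.5328   +0.000  +0.033  +0.000  +0.000   -0.118  +0.065  -0.158  +0.041
     97  0.7951   +0.000  +0.033  +0.000  +0.000   -0.153  +0.063  -0.198  -0.064


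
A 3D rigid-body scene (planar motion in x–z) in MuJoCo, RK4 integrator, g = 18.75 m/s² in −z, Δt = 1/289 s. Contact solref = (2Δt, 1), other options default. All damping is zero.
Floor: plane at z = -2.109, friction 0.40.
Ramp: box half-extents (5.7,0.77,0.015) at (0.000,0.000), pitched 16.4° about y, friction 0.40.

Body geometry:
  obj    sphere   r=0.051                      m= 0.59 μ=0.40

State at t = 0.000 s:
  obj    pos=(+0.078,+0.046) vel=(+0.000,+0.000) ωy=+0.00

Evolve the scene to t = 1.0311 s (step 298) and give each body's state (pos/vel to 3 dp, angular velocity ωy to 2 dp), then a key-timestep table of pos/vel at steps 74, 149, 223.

State at t = 1.0311 s:
  obj    pos=(+2.007,-0.522) vel=(+3.740,-1.101) ωy=+76.45

Key-timestep trajectory:
   step    t(s)  obj.x    obj.z    obj.vx   obj.vz 
     74  0.2561   +0.197  +0.011  +0.929  -0.273
    149  0.5156   +0.560  -0.096  +1.870  -0.550
    223  0.7716   +1.158  -0.272  +2.799  -0.824


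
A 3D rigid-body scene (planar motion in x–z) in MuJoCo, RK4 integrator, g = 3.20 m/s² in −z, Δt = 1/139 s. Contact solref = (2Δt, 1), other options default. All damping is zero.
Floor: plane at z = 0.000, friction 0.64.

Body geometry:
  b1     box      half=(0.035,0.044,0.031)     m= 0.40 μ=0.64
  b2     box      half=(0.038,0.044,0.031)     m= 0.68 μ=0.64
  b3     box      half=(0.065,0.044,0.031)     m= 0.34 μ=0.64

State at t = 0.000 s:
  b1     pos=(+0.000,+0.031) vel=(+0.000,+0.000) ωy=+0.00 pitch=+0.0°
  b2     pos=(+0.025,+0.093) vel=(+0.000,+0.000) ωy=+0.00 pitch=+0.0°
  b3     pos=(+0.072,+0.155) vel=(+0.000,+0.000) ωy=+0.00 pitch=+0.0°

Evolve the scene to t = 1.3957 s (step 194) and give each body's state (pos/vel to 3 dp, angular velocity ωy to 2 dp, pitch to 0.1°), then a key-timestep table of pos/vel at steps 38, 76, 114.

State at t = 1.3957 s:
  b1     pos=(+0.000,+0.031) vel=(+0.000,+0.000) ωy=+0.00 pitch=+0.0°
  b2     pos=(+0.025,+0.093) vel=(+0.000,+0.000) ωy=+0.00 pitch=+0.0°
  b3     pos=(+0.105,+0.065) vel=(+0.000,+0.000) ωy=+0.00 pitch=+90.0°

Key-timestep trajectory:
   step    t(s)  b1.x    b1.z    b1.vx   b1.vz   b2.x    b2.z    b2.vx   b2.vz   b3.x    b3.z    b3.vx   b3.vz 
     38  0.2734   +0.000  +0.031  +0.000  +0.000   +0.026  +0.093  +0.003  +0.001   +0.087  +0.147  +0.105  -0.087
     76  0.5468   +0.000  +0.031  +0.000  +0.000   +0.025  +0.093  +0.000  +0.000   +0.111  +0.066  -0.054  +0.070
    114  0.8201   +0.000  +0.031  +0.000  +0.000   +0.025  +0.093  +0.000  +0.000   +0.106  +0.065  +0.044  +0.012


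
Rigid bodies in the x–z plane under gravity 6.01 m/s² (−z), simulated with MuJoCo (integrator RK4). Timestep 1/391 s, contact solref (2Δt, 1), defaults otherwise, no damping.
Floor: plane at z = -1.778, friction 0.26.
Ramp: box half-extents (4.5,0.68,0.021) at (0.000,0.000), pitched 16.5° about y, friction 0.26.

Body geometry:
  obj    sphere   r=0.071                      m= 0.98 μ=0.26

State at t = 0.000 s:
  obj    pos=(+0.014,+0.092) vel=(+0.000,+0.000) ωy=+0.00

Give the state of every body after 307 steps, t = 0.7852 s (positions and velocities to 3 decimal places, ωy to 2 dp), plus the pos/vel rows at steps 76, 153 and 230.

State at t = 0.7852 s:
  obj    pos=(+0.374,-0.015) vel=(+0.918,-0.272) ωy=+13.48

Key-timestep trajectory:
   step    t(s)  obj.x    obj.z    obj.vx   obj.vz 
     76  0.1944   +0.036  +0.085  +0.227  -0.067
    153  0.3913   +0.103  +0.065  +0.457  -0.136
    230  0.5882   +0.216  +0.032  +0.688  -0.204


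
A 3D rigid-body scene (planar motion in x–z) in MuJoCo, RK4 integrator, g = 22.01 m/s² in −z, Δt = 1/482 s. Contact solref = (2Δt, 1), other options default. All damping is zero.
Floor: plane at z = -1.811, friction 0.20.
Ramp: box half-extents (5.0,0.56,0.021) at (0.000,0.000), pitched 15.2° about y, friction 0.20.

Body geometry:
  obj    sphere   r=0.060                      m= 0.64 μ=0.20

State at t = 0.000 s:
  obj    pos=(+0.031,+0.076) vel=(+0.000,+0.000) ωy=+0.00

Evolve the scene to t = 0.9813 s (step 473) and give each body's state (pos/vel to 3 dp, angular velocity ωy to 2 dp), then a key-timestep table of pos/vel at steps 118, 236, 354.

State at t = 0.9813 s:
  obj    pos=(+1.946,-0.445) vel=(+3.904,-1.061) ωy=+67.41

Key-timestep trajectory:
   step    t(s)  obj.x    obj.z    obj.vx   obj.vz 
    118  0.2448   +0.150  +0.043  +0.974  -0.265
    236  0.4896   +0.508  -0.054  +1.948  -0.529
    354  0.7344   +1.104  -0.216  +2.922  -0.794


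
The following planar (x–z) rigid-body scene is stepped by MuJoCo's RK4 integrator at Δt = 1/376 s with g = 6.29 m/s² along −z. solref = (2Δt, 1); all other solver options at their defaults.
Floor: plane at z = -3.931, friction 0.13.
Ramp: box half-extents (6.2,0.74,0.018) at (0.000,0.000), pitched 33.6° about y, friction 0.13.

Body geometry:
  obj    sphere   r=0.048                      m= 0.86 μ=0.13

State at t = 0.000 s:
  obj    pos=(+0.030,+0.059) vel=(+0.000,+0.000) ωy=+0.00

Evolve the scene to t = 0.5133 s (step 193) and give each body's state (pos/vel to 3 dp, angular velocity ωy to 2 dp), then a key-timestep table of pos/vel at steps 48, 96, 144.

State at t = 0.5133 s:
  obj    pos=(+0.338,-0.145) vel=(+1.202,-0.787) ωy=+18.22

Key-timestep trajectory:
   step    t(s)  obj.x    obj.z    obj.vx   obj.vz 
     48  0.1277   +0.049  +0.047  +0.298  -0.201
     96  0.2553   +0.106  +0.009  +0.599  -0.392
    144  0.3830   +0.201  -0.055  +0.897  -0.589


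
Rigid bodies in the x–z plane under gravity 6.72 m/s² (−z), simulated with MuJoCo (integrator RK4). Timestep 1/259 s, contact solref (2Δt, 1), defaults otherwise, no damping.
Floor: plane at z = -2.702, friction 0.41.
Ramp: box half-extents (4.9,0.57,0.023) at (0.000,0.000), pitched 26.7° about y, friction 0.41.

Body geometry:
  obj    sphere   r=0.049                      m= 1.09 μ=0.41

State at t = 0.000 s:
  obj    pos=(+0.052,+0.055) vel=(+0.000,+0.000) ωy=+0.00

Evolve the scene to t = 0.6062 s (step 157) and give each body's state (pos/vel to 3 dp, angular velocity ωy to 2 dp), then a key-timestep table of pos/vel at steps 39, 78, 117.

State at t = 0.6062 s:
  obj    pos=(+0.406,-0.124) vel=(+1.168,-0.587) ωy=+26.67

Key-timestep trajectory:
   step    t(s)  obj.x    obj.z    obj.vx   obj.vz 
     39  0.1506   +0.074  +0.044  +0.290  -0.146
     78  0.3012   +0.139  +0.011  +0.580  -0.292
    117  0.4517   +0.248  -0.044  +0.870  -0.438


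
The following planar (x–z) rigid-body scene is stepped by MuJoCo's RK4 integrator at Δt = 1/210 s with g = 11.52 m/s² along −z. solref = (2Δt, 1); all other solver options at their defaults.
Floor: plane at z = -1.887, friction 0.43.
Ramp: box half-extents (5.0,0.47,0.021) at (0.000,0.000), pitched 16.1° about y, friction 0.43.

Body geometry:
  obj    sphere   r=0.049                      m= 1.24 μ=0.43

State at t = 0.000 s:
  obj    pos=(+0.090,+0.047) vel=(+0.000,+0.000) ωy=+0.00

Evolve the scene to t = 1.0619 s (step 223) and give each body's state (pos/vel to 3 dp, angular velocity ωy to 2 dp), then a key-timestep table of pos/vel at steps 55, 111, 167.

State at t = 1.0619 s:
  obj    pos=(+1.326,-0.310) vel=(+2.328,-0.672) ωy=+49.45

Key-timestep trajectory:
   step    t(s)  obj.x    obj.z    obj.vx   obj.vz 
     55  0.2619   +0.165  +0.025  +0.574  -0.166
    111  0.5286   +0.396  -0.042  +1.159  -0.334
    167  0.7952   +0.783  -0.153  +1.743  -0.503


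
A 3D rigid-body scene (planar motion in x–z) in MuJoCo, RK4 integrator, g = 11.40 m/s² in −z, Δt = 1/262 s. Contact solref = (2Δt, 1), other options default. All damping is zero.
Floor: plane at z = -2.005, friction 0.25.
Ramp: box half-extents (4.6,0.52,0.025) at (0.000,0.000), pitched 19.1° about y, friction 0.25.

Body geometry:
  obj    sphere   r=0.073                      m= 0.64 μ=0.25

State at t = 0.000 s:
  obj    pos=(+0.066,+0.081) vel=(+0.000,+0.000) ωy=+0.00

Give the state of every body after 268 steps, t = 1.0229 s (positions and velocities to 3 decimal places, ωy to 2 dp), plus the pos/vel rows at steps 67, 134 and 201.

State at t = 1.0229 s:
  obj    pos=(+1.383,-0.375) vel=(+2.576,-0.892) ωy=+37.33

Key-timestep trajectory:
   step    t(s)  obj.x    obj.z    obj.vx   obj.vz 
     67  0.2557   +0.148  +0.052  +0.644  -0.223
    134  0.5115   +0.395  -0.033  +1.288  -0.446
    201  0.7672   +0.807  -0.176  +1.932  -0.669


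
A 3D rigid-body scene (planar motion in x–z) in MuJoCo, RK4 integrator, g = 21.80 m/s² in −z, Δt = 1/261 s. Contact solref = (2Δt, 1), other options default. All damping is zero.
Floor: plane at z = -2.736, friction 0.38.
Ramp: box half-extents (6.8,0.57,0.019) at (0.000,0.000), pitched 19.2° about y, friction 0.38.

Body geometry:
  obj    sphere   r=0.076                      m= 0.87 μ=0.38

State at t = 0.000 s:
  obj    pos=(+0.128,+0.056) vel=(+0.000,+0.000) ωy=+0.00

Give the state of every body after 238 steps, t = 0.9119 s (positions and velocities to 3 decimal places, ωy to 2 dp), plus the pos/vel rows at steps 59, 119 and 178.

State at t = 0.9119 s:
  obj    pos=(+2.139,-0.644) vel=(+4.410,-1.536) ωy=+61.44

Key-timestep trajectory:
   step    t(s)  obj.x    obj.z    obj.vx   obj.vz 
     59  0.2261   +0.252  +0.013  +1.093  -0.381
    119  0.4559   +0.631  -0.119  +2.205  -0.768
    178  0.6820   +1.253  -0.336  +3.298  -1.149


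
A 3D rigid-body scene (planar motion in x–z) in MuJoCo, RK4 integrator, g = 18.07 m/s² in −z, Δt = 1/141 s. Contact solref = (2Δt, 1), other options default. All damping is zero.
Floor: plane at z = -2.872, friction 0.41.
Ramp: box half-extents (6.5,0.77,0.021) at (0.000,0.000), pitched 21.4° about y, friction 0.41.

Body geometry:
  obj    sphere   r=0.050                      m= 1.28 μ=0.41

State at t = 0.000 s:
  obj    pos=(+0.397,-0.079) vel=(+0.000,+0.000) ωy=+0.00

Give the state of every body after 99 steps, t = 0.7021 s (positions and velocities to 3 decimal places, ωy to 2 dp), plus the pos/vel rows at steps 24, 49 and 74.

State at t = 0.7021 s:
  obj    pos=(+1.478,-0.503) vel=(+3.078,-1.206) ωy=+66.12

Key-timestep trajectory:
   step    t(s)  obj.x    obj.z    obj.vx   obj.vz 
     24  0.1702   +0.461  -0.104  +0.746  -0.292
     49  0.3475   +0.662  -0.183  +1.524  -0.597
     74  0.5248   +1.001  -0.316  +2.301  -0.902


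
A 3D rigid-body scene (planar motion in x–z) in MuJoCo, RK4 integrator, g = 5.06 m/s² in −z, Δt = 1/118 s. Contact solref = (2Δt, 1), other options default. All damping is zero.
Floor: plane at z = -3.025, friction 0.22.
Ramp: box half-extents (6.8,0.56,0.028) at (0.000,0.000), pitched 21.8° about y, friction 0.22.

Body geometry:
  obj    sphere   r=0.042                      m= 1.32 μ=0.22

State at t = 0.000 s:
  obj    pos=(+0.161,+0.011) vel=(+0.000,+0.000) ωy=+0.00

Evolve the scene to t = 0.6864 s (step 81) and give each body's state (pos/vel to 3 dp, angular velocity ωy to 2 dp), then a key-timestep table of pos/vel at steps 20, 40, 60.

State at t = 0.6864 s:
  obj    pos=(+0.455,-0.106) vel=(+0.856,-0.342) ωy=+21.93

Key-timestep trajectory:
   step    t(s)  obj.x    obj.z    obj.vx   obj.vz 
     20  0.1695   +0.179  +0.004  +0.211  -0.085
     40  0.3390   +0.233  -0.018  +0.423  -0.169
     60  0.5085   +0.322  -0.053  +0.634  -0.253


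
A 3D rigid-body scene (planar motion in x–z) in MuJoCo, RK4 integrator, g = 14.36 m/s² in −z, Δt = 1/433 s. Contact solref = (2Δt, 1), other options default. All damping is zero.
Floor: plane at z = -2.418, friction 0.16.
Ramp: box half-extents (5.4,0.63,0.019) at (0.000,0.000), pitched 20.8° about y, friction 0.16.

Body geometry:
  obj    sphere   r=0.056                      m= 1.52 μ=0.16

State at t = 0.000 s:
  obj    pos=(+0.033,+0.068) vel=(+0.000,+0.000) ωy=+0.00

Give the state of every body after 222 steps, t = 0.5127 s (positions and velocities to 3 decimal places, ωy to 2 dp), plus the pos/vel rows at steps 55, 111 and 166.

State at t = 0.5127 s:
  obj    pos=(+0.481,-0.102) vel=(+1.746,-0.663) ωy=+33.34

Key-timestep trajectory:
   step    t(s)  obj.x    obj.z    obj.vx   obj.vz 
     55  0.1270   +0.060  +0.057  +0.433  -0.164
    111  0.2564   +0.145  +0.025  +0.873  -0.332
    166  0.3834   +0.283  -0.027  +1.306  -0.496


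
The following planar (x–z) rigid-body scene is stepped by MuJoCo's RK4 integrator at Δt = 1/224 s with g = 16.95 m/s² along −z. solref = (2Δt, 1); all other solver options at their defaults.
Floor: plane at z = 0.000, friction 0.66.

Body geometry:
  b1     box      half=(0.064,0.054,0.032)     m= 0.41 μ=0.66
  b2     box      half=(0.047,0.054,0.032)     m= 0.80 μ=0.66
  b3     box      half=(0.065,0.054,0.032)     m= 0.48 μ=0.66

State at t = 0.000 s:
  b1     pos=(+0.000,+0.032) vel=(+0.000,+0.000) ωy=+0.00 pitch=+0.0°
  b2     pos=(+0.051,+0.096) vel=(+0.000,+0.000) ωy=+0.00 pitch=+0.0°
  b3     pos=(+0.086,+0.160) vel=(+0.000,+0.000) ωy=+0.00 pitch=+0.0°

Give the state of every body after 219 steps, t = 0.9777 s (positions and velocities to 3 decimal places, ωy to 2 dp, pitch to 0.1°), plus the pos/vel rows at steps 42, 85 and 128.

State at t = 0.9777 s:
  b1     pos=(+0.000,+0.032) vel=(+0.000,+0.000) ωy=+0.00 pitch=+0.0°
  b2     pos=(+0.104,+0.047) vel=(+0.000,+0.000) ωy=+0.00 pitch=+90.0°
  b3     pos=(+0.298,+0.032) vel=(+0.000,+0.000) ωy=+0.00 pitch=+180.0°

Key-timestep trajectory:
   step    t(s)  b1.x    b1.z    b1.vx   b1.vz   b2.x    b2.z    b2.vx   b2.vz   b3.x    b3.z    b3.vx   b3.vz 
     42  0.1875   +0.000  +0.032  +0.000  +0.000   +0.053  +0.097  +0.032  +0.010   +0.093  +0.158  +0.092  -0.028
     85  0.3795   +0.000  +0.032  -0.001  +0.000   +0.081  +0.094  +0.339  -0.216   +0.153  +0.107  +0.546  -0.980
    128  0.5714   +0.000  +0.032  +0.000  +0.000   +0.104  +0.047  +0.000  +0.000   +0.243  +0.071  +0.375  -0.079


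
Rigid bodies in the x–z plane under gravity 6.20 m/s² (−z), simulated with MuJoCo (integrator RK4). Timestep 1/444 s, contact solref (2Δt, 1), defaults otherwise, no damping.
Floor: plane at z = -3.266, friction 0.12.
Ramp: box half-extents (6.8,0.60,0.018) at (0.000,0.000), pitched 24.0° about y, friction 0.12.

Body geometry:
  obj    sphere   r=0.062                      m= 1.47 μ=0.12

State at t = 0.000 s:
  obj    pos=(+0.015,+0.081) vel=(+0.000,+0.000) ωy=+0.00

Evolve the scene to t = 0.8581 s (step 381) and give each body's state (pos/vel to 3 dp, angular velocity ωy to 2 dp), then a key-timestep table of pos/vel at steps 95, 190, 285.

State at t = 0.8581 s:
  obj    pos=(+0.635,-0.195) vel=(+1.444,-0.645) ωy=+23.49

Key-timestep trajectory:
   step    t(s)  obj.x    obj.z    obj.vx   obj.vz 
     95  0.2140   +0.054  +0.064  +0.359  -0.164
    190  0.4279   +0.169  +0.012  +0.722  -0.318
    285  0.6419   +0.362  -0.074  +1.081  -0.479


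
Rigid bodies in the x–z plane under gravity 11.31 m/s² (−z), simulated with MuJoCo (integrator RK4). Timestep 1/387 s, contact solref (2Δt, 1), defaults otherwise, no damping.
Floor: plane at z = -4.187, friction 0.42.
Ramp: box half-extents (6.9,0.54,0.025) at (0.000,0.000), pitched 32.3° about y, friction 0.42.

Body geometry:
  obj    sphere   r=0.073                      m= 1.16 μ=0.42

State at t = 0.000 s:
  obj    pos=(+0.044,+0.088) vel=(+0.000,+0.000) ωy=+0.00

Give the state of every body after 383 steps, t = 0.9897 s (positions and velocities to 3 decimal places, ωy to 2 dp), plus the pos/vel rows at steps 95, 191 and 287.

State at t = 0.9897 s:
  obj    pos=(+1.831,-1.042) vel=(+3.611,-2.283) ωy=+58.52

Key-timestep trajectory:
   step    t(s)  obj.x    obj.z    obj.vx   obj.vz 
     95  0.2455   +0.154  +0.019  +0.896  -0.566
    191  0.4935   +0.489  -0.193  +1.801  -1.139
    287  0.7416   +1.048  -0.546  +2.706  -1.711


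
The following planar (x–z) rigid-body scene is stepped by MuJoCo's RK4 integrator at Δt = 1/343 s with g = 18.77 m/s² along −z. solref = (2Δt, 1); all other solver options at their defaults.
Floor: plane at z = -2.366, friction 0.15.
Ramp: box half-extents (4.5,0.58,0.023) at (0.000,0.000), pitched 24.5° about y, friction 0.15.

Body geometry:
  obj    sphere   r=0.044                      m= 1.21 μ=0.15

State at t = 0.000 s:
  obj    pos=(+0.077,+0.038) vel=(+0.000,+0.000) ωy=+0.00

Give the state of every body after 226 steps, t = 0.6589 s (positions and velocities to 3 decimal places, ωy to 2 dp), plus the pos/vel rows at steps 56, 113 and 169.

State at t = 0.6589 s:
  obj    pos=(+1.176,-0.462) vel=(+3.334,-1.519) ωy=+83.23

Key-timestep trajectory:
   step    t(s)  obj.x    obj.z    obj.vx   obj.vz 
     56  0.1633   +0.145  +0.008  +0.826  -0.377
    113  0.3294   +0.352  -0.087  +1.667  -0.760
    169  0.4927   +0.691  -0.241  +2.493  -1.136


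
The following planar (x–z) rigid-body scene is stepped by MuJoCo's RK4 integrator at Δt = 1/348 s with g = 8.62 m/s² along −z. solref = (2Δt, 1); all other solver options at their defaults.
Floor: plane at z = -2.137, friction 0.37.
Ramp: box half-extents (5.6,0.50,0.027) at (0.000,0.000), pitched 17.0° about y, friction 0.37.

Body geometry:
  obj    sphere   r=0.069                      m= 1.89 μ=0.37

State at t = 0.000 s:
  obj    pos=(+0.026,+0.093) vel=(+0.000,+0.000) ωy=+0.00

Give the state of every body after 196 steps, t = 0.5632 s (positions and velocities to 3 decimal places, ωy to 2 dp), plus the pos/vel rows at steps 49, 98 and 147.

State at t = 0.5632 s:
  obj    pos=(+0.299,+0.009) vel=(+0.970,-0.296) ωy=+14.69

Key-timestep trajectory:
   step    t(s)  obj.x    obj.z    obj.vx   obj.vz 
     49  0.1408   +0.043  +0.087  +0.242  -0.074
     98  0.2816   +0.094  +0.072  +0.485  -0.148
    147  0.4224   +0.180  +0.046  +0.727  -0.222


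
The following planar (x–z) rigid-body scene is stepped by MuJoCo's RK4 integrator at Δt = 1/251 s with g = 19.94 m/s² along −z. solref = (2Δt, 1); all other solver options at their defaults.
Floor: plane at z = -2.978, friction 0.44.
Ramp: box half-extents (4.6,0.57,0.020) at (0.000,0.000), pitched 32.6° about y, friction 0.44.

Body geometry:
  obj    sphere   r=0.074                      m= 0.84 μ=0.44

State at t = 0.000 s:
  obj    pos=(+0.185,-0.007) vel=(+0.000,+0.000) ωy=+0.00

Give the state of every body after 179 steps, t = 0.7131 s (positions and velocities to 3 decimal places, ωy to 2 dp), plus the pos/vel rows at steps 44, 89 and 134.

State at t = 0.7131 s:
  obj    pos=(+1.829,-1.058) vel=(+4.610,-2.948) ωy=+73.94

Key-timestep trajectory:
   step    t(s)  obj.x    obj.z    obj.vx   obj.vz 
     44  0.1753   +0.284  -0.070  +1.134  -0.725
     89  0.3546   +0.592  -0.267  +2.292  -1.466
    134  0.5339   +1.106  -0.596  +3.451  -2.207


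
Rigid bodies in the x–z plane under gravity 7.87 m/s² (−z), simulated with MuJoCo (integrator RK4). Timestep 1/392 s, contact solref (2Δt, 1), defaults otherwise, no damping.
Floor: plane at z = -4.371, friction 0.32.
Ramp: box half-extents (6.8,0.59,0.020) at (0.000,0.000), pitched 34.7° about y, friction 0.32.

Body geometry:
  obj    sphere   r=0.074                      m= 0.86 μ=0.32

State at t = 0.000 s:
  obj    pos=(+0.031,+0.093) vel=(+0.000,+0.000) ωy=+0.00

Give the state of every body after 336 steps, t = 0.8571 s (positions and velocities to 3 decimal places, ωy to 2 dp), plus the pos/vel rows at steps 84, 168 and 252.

State at t = 0.8571 s:
  obj    pos=(+0.998,-0.576) vel=(+2.255,-1.562) ωy=+37.06

Key-timestep trajectory:
   step    t(s)  obj.x    obj.z    obj.vx   obj.vz 
     84  0.2143   +0.091  +0.051  +0.564  -0.390
    168  0.4286   +0.273  -0.074  +1.128  -0.781
    252  0.6429   +0.575  -0.284  +1.691  -1.171


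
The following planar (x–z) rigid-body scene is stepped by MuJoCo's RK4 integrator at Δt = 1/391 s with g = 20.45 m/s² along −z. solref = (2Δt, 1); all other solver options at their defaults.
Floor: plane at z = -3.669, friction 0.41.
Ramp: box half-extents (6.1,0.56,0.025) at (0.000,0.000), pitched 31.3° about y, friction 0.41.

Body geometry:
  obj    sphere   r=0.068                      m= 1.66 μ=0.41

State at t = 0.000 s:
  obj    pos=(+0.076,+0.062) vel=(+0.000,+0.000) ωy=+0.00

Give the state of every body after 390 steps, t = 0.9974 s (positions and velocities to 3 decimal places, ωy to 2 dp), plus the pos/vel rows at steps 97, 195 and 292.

State at t = 0.9974 s:
  obj    pos=(+3.302,-1.899) vel=(+6.468,-3.932) ωy=+111.30

Key-timestep trajectory:
   step    t(s)  obj.x    obj.z    obj.vx   obj.vz 
     97  0.2481   +0.276  -0.059  +1.609  -0.978
    195  0.4987   +0.883  -0.428  +3.234  -1.966
    292  0.7468   +1.885  -1.037  +4.842  -2.944


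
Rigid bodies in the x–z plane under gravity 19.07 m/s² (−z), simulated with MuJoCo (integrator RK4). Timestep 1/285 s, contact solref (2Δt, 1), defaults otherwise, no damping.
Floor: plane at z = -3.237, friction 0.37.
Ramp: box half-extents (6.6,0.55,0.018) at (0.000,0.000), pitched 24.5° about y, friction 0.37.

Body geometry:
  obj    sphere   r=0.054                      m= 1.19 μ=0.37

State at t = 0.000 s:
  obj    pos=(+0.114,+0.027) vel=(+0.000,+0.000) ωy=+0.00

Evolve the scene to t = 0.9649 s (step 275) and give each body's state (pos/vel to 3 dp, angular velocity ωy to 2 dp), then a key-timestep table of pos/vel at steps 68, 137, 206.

State at t = 0.9649 s:
  obj    pos=(+2.507,-1.063) vel=(+4.960,-2.260) ωy=+100.93

Key-timestep trajectory:
   step    t(s)  obj.x    obj.z    obj.vx   obj.vz 
     68  0.2386   +0.260  -0.040  +1.227  -0.559
    137  0.4807   +0.708  -0.244  +2.471  -1.126
    206  0.7228   +1.457  -0.585  +3.715  -1.693


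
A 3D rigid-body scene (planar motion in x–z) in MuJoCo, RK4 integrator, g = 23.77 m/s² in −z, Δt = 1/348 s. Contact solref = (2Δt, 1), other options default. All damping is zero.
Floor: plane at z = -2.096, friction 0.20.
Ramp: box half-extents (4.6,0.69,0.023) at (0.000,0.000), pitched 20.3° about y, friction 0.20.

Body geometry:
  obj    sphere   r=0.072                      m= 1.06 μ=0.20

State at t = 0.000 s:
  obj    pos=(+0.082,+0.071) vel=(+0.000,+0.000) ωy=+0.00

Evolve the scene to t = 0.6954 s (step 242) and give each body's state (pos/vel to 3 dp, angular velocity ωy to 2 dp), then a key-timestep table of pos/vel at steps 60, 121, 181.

State at t = 0.6954 s:
  obj    pos=(+1.418,-0.423) vel=(+3.842,-1.421) ωy=+56.88

Key-timestep trajectory:
   step    t(s)  obj.x    obj.z    obj.vx   obj.vz 
     60  0.1724   +0.164  +0.041  +0.953  -0.352
    121  0.3477   +0.416  -0.053  +1.921  -0.711
    181  0.5201   +0.829  -0.205  +2.874  -1.063


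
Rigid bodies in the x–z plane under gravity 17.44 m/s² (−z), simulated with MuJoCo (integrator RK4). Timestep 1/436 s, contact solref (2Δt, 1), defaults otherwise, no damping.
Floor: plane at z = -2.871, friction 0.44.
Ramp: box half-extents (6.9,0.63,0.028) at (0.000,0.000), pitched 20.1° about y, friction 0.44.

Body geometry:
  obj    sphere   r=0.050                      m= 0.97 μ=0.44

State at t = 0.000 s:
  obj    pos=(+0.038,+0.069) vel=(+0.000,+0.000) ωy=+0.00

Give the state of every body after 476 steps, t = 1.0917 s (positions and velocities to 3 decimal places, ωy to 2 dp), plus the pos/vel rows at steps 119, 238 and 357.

State at t = 1.0917 s:
  obj    pos=(+2.434,-0.808) vel=(+4.389,-1.606) ωy=+93.47

Key-timestep trajectory:
   step    t(s)  obj.x    obj.z    obj.vx   obj.vz 
    119  0.2729   +0.188  +0.014  +1.097  -0.402
    238  0.5459   +0.637  -0.150  +2.195  -0.803
    357  0.8188   +1.386  -0.424  +3.292  -1.205


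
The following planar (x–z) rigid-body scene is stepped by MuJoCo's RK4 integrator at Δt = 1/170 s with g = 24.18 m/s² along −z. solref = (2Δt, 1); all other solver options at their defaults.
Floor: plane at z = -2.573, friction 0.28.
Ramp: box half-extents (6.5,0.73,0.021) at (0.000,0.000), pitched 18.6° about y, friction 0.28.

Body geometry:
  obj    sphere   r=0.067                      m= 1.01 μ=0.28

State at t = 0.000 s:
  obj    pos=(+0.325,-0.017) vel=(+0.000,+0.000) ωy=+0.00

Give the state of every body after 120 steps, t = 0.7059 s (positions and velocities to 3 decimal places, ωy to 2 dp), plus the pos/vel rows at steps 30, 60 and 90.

State at t = 0.7059 s:
  obj    pos=(+1.626,-0.454) vel=(+3.686,-1.240) ωy=+58.02

Key-timestep trajectory:
   step    t(s)  obj.x    obj.z    obj.vx   obj.vz 
     30  0.1765   +0.406  -0.044  +0.922  -0.310
     60  0.3529   +0.650  -0.126  +1.843  -0.620
     90  0.5294   +1.057  -0.263  +2.764  -0.930


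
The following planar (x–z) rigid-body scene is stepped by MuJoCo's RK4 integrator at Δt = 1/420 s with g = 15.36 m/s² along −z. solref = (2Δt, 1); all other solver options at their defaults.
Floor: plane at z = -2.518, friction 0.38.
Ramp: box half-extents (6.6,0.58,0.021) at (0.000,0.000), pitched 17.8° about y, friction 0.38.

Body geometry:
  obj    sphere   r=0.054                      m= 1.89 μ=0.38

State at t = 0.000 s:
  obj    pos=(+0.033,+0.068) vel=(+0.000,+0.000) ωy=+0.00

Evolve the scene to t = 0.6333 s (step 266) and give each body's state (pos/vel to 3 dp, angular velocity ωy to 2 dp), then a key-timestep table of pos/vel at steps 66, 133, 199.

State at t = 0.6333 s:
  obj    pos=(+0.674,-0.137) vel=(+2.023,-0.649) ωy=+39.33

Key-timestep trajectory:
   step    t(s)  obj.x    obj.z    obj.vx   obj.vz 
     66  0.1571   +0.072  +0.055  +0.502  -0.161
    133  0.3167   +0.193  +0.017  +1.011  -0.325
    199  0.4738   +0.392  -0.047  +1.513  -0.486


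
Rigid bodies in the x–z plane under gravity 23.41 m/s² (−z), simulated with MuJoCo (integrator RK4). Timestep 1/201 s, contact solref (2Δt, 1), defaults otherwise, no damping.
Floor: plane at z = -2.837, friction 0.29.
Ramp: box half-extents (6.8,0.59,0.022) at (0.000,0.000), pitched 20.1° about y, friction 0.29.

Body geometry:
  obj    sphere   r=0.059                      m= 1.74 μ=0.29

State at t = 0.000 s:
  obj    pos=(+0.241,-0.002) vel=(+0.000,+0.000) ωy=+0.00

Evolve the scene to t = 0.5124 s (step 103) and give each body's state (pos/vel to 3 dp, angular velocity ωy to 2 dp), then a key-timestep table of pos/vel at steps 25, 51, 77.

State at t = 0.5124 s:
  obj    pos=(+0.950,-0.261) vel=(+2.766,-1.012) ωy=+49.90

Key-timestep trajectory:
   step    t(s)  obj.x    obj.z    obj.vx   obj.vz 
     25  0.1244   +0.283  -0.017  +0.672  -0.246
     51  0.2537   +0.415  -0.066  +1.370  -0.501
     77  0.3831   +0.637  -0.147  +2.068  -0.757


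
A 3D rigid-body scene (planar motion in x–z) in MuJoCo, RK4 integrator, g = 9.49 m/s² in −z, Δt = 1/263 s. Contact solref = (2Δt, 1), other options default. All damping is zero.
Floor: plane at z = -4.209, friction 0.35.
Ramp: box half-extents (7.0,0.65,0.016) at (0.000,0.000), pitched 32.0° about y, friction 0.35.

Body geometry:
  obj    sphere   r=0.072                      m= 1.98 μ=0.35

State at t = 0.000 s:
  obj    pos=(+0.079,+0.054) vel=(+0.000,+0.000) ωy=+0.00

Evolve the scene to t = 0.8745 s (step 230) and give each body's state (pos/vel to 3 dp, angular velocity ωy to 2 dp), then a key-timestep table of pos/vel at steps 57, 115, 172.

State at t = 0.8745 s:
  obj    pos=(+1.244,-0.674) vel=(+2.664,-1.665) ωy=+43.62

Key-timestep trajectory:
   step    t(s)  obj.x    obj.z    obj.vx   obj.vz 
     57  0.2167   +0.151  +0.010  +0.660  -0.413
    115  0.4373   +0.370  -0.128  +1.332  -0.832
    172  0.6540   +0.731  -0.353  +1.992  -1.245


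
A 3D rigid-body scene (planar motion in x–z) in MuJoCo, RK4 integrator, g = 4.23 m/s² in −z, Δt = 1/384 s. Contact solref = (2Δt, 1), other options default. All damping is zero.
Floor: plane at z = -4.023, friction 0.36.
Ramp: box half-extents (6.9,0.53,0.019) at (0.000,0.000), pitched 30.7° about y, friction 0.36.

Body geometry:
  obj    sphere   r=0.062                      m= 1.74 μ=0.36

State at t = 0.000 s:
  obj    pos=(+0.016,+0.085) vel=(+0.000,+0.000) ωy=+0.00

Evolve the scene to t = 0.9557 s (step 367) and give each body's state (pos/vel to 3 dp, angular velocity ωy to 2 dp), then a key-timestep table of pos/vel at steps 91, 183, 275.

State at t = 0.9557 s:
  obj    pos=(+0.622,-0.275) vel=(+1.268,-0.753) ωy=+23.78

Key-timestep trajectory:
   step    t(s)  obj.x    obj.z    obj.vx   obj.vz 
     91  0.2370   +0.053  +0.063  +0.314  -0.187
    183  0.4766   +0.167  -0.005  +0.632  -0.375
    275  0.7161   +0.356  -0.117  +0.950  -0.564


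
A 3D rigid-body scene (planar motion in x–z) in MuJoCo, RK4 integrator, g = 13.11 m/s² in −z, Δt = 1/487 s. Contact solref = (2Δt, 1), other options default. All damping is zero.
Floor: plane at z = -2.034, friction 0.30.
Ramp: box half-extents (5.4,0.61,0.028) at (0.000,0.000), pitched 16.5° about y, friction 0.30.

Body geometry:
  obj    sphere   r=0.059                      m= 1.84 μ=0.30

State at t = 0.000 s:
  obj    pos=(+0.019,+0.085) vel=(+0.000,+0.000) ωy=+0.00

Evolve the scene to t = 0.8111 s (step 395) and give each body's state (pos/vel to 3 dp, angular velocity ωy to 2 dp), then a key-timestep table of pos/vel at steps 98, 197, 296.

State at t = 0.8111 s:
  obj    pos=(+0.858,-0.163) vel=(+2.068,-0.613) ωy=+36.56

Key-timestep trajectory:
   step    t(s)  obj.x    obj.z    obj.vx   obj.vz 
     98  0.2012   +0.071  +0.070  +0.513  -0.152
    197  0.4045   +0.228  +0.023  +1.032  -0.306
    296  0.6078   +0.490  -0.054  +1.550  -0.459


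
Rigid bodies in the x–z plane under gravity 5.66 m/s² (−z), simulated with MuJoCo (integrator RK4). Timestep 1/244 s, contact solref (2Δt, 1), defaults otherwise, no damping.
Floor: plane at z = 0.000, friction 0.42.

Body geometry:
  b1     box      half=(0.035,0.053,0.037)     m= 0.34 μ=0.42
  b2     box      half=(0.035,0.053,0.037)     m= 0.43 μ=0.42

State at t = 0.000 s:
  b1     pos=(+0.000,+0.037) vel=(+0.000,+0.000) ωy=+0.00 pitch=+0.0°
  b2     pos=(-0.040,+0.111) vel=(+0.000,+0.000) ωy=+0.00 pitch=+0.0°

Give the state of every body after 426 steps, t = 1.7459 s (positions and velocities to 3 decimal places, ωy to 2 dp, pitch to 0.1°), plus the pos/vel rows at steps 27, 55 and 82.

State at t = 1.7459 s:
  b1     pos=(+0.000,+0.037) vel=(+0.000,+0.000) ωy=+0.00 pitch=+0.0°
  b2     pos=(-0.087,+0.035) vel=(+0.000,+0.000) ωy=+0.00 pitch=-90.0°

Key-timestep trajectory:
   step    t(s)  b1.x    b1.z    b1.vx   b1.vz   b2.x    b2.z    b2.vx   b2.vz 
     27  0.1107   +0.000  +0.037  +0.000  +0.000   -0.043  +0.110  -0.060  -0.013
     55  0.2254   +0.000  +0.037  +0.000  +0.000   -0.056  +0.105  -0.171  -0.120
     82  0.3361   +0.000  +0.037  +0.000  +0.000   -0.078  +0.068  -0.208  -0.619


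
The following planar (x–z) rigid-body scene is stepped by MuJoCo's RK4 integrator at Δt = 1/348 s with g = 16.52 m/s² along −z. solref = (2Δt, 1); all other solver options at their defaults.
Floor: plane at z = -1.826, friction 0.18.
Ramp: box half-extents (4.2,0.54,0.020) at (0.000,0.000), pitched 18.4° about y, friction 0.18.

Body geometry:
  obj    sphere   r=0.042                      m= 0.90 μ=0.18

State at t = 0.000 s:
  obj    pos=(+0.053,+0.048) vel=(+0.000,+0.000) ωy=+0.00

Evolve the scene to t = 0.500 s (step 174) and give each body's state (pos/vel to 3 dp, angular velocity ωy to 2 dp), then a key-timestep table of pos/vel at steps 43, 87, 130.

State at t = 0.500 s:
  obj    pos=(+0.495,-0.099) vel=(+1.767,-0.588) ωy=+44.33

Key-timestep trajectory:
   step    t(s)  obj.x    obj.z    obj.vx   obj.vz 
     43  0.1236   +0.080  +0.039  +0.437  -0.145
     87  0.2500   +0.163  +0.011  +0.884  -0.294
    130  0.3736   +0.300  -0.034  +1.320  -0.439


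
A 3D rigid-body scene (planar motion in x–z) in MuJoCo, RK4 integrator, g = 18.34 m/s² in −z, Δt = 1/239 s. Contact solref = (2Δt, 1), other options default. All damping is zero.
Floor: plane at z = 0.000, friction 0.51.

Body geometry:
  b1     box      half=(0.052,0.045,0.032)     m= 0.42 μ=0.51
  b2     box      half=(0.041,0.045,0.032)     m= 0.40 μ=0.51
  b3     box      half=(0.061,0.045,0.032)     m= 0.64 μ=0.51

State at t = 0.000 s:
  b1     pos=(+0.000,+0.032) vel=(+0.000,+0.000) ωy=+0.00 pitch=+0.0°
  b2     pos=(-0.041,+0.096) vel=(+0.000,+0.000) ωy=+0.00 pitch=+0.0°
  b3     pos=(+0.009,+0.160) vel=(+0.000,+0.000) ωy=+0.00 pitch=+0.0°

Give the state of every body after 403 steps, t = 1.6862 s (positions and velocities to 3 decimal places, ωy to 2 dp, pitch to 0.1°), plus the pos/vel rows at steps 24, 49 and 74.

State at t = 1.6862 s:
  b1     pos=(+0.000,+0.032) vel=(+0.000,+0.000) ωy=+0.00 pitch=+0.0°
  b2     pos=(-0.041,+0.096) vel=(+0.000,+0.000) ωy=+0.00 pitch=+0.0°
  b3     pos=(+0.153,+0.032) vel=(+0.000,+0.000) ωy=+0.00 pitch=+180.0°

Key-timestep trajectory:
   step    t(s)  b1.x    b1.z    b1.vx   b1.vz   b2.x    b2.z    b2.vx   b2.vz   b3.x    b3.z    b3.vx   b3.vz 
     24  0.1004   +0.000  +0.032  +0.000  +0.000   -0.041  +0.096  -0.001  +0.000   +0.020  +0.155  +0.229  -0.188
     49  0.2050   +0.000  +0.032  +0.000  +0.000   -0.041  +0.096  -0.001  +0.000   +0.057  +0.130  +0.494  -0.168
     74  0.3096   +0.000  +0.032  +0.000  +0.000   -0.041  +0.096  +0.000  +0.000   +0.122  +0.072  +0.662  -1.317
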